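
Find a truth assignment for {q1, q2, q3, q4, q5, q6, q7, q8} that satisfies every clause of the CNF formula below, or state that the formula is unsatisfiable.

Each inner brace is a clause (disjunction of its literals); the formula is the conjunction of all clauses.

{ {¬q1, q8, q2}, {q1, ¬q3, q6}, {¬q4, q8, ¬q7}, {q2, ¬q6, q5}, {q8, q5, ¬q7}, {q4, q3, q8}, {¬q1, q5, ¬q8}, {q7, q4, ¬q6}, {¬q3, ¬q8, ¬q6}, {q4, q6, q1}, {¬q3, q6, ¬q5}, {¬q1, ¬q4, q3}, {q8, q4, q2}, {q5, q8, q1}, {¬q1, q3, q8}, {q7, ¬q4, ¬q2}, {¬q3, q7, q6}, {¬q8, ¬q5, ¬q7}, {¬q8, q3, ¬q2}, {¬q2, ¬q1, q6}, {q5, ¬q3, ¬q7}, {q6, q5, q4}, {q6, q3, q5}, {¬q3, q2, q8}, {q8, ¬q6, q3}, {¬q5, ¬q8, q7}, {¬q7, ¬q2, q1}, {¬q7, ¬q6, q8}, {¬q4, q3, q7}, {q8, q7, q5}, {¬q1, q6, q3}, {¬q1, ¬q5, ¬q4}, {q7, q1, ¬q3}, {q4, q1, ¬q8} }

Suppose q1 = False.
Suppose q3 = False.
Suppose q4 = True.
(q7) alone gives q7 = True.
(q8) alone gives q8 = True.
(¬q5) alone gives q5 = False.
(¬q2) alone gives q2 = False.
(¬q6) alone gives q6 = False.
But (q6) is also a unit clause — contradiction.
Undo q4 and try q4 = False.
(q8) alone gives q8 = True.
But (¬q8) is also a unit clause — contradiction.
Neither q4 = True nor q4 = False works.
Undo q3 and try q3 = True.
(q6) alone gives q6 = True.
(¬q8) alone gives q8 = False.
(q5) alone gives q5 = True.
(q2) alone gives q2 = True.
(¬q7) alone gives q7 = False.
But (q7) is also a unit clause — contradiction.
Neither q3 = True nor q3 = False works.
Undo q1 and try q1 = True.
Suppose q8 = True.
(q5) alone gives q5 = True.
(¬q7) alone gives q7 = False.
But (q7) is also a unit clause — contradiction.
Undo q8 and try q8 = False.
(q2) alone gives q2 = True.
(q3) alone gives q3 = True.
(q6) alone gives q6 = True.
(¬q7) alone gives q7 = False.
(q4) alone gives q4 = True.
But (¬q4) is also a unit clause — contradiction.
Neither q8 = True nor q8 = False works.
Neither q1 = True nor q1 = False works.

UNSATISFIABLE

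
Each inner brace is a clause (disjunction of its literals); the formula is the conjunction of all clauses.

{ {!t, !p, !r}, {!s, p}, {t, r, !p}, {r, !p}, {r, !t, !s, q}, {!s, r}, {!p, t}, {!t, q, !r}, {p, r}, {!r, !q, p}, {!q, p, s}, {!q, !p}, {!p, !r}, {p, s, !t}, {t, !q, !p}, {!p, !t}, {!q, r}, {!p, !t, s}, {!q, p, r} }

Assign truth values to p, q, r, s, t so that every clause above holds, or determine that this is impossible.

Suppose s = false.
Suppose r = true.
Unit clause (!p) forces p = false.
Unit clause (!q) forces q = false.
Unit clause (!t) forces t = false.
This assignment satisfies each clause.

p: false; q: false; r: true; s: false; t: false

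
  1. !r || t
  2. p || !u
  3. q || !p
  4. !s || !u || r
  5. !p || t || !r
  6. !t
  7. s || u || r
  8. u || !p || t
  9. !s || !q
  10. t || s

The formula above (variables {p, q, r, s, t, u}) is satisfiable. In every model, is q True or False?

Suppose q = true.
The clause (!t) is unit, so t = false.
The clause (!r) is unit, so r = false.
The clause (!s) is unit, so s = false.
Now (s) is unsatisfied and unit — conflict.
So every satisfying assignment has q = False.

False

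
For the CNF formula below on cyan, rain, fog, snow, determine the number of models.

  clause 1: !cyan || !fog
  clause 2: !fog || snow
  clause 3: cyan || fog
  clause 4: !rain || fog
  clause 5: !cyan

2

There are 2^4 = 16 truth assignments over (cyan, rain, fog, snow).
Split on rain. With rain = true, the clauses containing rain are satisfied and !rain drops from the rest; 1 of the 2^3 = 8 assignments to the other variables satisfy what remains.
With rain = false, by the same count on the reduced clause set, 1 assignment works.
Total: 1 + 1 = 2.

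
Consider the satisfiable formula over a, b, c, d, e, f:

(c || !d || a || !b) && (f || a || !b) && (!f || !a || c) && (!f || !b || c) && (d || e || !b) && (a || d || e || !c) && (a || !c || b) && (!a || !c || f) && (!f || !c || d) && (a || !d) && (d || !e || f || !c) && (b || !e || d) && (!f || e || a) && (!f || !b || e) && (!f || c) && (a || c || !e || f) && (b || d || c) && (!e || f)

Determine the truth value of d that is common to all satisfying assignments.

True

Suppose d = false.
Branch on e: set e = true.
(b) alone gives b = true.
(f) alone gives f = true.
(c) alone gives c = true.
Now (!c) is unsatisfied and unit — conflict.
That branch fails; take e = false instead.
(!b) alone gives b = false.
(c) alone gives c = true.
(a) alone gives a = true.
(f) alone gives f = true.
Now (!f) is unsatisfied and unit — conflict.
Neither e = true nor e = false works.
So every satisfying assignment has d = True.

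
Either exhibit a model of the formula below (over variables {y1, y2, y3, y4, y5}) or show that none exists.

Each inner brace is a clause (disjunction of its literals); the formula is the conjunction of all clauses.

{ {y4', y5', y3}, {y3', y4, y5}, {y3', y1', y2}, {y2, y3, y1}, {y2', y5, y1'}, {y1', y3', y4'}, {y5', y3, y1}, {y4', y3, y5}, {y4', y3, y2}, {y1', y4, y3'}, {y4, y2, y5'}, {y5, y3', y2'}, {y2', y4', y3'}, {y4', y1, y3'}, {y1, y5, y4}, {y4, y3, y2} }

y1: 0, y2: 1, y3: 1, y4: 0, y5: 1

Try y4 = 0.
Try y3 = 1.
The clause (y5) is unit, so y5 = 1.
The clause (y1') is unit, so y1 = 0.
The clause (y2) is unit, so y2 = 1.
All clauses are satisfied.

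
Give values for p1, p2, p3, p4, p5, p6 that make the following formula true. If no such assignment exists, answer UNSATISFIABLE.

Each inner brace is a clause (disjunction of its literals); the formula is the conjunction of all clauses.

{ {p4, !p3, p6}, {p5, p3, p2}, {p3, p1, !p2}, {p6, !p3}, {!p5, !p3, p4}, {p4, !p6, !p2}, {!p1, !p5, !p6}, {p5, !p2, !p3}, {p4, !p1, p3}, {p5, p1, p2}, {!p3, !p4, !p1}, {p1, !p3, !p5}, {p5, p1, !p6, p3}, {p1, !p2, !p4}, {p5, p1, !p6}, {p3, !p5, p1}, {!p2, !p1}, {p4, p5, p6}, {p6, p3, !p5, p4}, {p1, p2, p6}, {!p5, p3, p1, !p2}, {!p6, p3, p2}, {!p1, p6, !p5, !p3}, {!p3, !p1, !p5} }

p1 ↦ true, p2 ↦ false, p3 ↦ true, p4 ↦ false, p5 ↦ false, p6 ↦ true

Suppose p6 = true.
Suppose p4 = false.
Unit clause (!p2) forces p2 = false.
Unit clause (p3) forces p3 = true.
Unit clause (!p5) forces p5 = false.
Unit clause (p1) forces p1 = true.
All clauses are satisfied.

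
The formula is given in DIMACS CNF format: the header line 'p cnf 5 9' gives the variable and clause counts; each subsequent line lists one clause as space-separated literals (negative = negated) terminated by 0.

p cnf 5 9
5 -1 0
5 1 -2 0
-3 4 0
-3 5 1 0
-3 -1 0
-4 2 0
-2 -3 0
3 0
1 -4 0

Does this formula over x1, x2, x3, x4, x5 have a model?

No, unsatisfiable

From the singleton clause (x3), x3 = True.
From the singleton clause (x4), x4 = True.
From the singleton clause (¬x1), x1 = False.
But (x1) is also a unit clause — contradiction.
No assignment satisfies every clause.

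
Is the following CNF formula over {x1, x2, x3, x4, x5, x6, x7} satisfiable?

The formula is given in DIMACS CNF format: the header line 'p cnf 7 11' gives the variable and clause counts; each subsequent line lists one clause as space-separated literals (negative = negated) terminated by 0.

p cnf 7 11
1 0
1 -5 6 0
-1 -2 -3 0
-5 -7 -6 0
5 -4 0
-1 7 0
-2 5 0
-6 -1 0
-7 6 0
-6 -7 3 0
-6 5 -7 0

No, unsatisfiable

(x1) alone gives x1 = True.
(x7) alone gives x7 = True.
(¬x6) alone gives x6 = False.
Now (x6) is unsatisfied and unit — conflict.
No assignment satisfies every clause.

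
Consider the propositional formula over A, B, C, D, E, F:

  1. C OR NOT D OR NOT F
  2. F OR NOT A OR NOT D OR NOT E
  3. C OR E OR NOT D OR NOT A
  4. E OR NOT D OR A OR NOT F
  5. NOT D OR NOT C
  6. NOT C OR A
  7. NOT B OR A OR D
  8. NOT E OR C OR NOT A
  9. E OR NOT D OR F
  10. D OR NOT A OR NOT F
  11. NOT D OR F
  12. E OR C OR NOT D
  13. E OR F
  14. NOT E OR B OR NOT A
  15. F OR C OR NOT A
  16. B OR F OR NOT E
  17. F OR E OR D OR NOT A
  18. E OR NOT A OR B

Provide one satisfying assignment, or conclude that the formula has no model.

A=false,  B=false,  C=false,  D=false,  E=true,  F=true

Branch on D: set D = false.
Branch on C: set C = false.
Branch on B: set B = false.
Branch on E: set E = true.
The clause (NOT A) is unit, so A = false.
The clause (F) is unit, so F = true.
Every clause now holds.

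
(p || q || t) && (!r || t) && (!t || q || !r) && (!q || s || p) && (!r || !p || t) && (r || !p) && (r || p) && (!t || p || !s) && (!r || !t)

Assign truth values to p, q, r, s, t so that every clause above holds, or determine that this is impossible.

Suppose r = false.
The clause (!p) is unit, so p = false.
That conflicts with the unit clause (p).
Undo r and try r = true.
The clause (t) is unit, so t = true.
That conflicts with the unit clause (!t).
Both values of r lead to a conflict.

UNSATISFIABLE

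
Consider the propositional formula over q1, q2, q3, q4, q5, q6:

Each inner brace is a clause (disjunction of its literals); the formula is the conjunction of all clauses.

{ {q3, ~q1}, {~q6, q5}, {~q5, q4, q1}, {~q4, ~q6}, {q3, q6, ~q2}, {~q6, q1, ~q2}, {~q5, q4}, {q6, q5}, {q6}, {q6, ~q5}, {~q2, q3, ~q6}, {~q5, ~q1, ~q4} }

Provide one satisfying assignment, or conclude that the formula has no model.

(q6) alone gives q6 = 1.
(q5) alone gives q5 = 1.
(~q4) alone gives q4 = 0.
That conflicts with the unit clause (q4).

UNSATISFIABLE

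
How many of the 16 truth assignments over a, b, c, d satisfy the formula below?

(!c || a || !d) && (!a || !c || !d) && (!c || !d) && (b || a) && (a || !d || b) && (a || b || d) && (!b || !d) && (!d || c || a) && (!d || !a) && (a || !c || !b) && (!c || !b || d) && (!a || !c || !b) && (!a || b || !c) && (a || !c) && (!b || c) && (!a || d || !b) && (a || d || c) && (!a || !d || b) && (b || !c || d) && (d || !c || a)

There are 2^4 = 16 truth assignments over (a, b, c, d).
Check each against the 20 clauses (columns in the order a, b, c, d):
  F F F F  ✗ fails (b || a)
  F F F T  ✗ fails (b || a)
  F F T F  ✗ fails (b || a)
  F F T T  ✗ fails (!c || a || !d)
  F T F F  ✗ fails (!b || c)
  F T F T  ✗ fails (!b || !d)
  F T T F  ✗ fails (a || !c || !b)
  F T T T  ✗ fails (!c || a || !d)
  T F F F  ✓ satisfies all
  T F F T  ✗ fails (!d || !a)
  T F T F  ✗ fails (!a || b || !c)
  T F T T  ✗ fails (!a || !c || !d)
  T T F F  ✗ fails (!b || c)
  T T F T  ✗ fails (!b || !d)
  T T T F  ✗ fails (!c || !b || d)
  T T T T  ✗ fails (!a || !c || !d)
1 of the 16 rows is a model.

1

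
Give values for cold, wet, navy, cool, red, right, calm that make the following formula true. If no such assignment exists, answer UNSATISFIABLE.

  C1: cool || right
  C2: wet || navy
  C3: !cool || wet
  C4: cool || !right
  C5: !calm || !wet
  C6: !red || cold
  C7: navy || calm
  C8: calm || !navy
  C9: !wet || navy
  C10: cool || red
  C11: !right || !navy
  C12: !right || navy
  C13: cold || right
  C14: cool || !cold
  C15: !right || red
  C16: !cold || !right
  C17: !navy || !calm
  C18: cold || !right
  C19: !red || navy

UNSATISFIABLE

Case cool = true:
(wet) alone gives wet = true.
(!calm) alone gives calm = false.
(navy) alone gives navy = true.
But (!navy) is also a unit clause — contradiction.
Backtrack on cool: now try cool = false.
(right) alone gives right = true.
But (!right) is also a unit clause — contradiction.
Neither cool = true nor cool = false works.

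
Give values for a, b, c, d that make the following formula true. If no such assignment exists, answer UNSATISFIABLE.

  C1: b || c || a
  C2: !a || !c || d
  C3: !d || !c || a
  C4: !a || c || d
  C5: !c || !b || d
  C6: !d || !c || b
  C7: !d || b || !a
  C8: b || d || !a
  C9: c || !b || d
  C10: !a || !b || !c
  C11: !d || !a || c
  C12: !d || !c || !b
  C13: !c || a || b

Suppose b = true.
Suppose c = false.
(d) alone gives d = true.
(!a) alone gives a = false.
Every clause now holds.

a ↦ false; b ↦ true; c ↦ false; d ↦ true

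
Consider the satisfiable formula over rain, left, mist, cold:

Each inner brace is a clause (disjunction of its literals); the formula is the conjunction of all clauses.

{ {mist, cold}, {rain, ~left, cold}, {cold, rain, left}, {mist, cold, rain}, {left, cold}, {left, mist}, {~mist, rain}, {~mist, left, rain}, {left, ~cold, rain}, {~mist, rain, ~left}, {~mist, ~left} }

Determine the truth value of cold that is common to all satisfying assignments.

Suppose cold = 0.
The clause (mist) is unit, so mist = 1.
The clause (left) is unit, so left = 1.
But (~left) is also a unit clause — contradiction.
So every satisfying assignment has cold = True.

True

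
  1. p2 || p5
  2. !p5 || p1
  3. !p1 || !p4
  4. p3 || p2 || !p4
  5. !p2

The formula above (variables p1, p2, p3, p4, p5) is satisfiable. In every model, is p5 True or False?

True

Suppose p5 = false.
Unit clause (p2) forces p2 = true.
That conflicts with the unit clause (!p2).
So every satisfying assignment has p5 = True.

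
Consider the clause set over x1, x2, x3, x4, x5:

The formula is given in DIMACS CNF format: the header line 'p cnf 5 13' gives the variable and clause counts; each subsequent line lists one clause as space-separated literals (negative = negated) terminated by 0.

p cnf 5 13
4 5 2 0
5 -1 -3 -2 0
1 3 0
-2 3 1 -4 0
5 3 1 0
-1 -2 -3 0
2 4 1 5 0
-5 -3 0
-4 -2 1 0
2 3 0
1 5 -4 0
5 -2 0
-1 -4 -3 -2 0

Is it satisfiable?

Yes, satisfiable

Try x1 = True.
Try x2 = True.
The clause (¬x3) is unit, so x3 = False.
The clause (x5) is unit, so x5 = True.
All clauses hold; x4 can take either value.
A satisfying assignment: x1 ↦ True, x2 ↦ True, x3 ↦ False, x4 ↦ False, x5 ↦ True.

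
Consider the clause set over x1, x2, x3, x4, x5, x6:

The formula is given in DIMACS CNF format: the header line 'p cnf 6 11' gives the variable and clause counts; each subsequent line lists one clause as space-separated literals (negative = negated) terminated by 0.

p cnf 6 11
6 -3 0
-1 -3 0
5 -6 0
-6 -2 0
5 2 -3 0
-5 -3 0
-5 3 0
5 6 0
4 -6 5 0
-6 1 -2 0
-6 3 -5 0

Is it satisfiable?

Try x6 = True.
(x5) alone gives x5 = True.
(¬x2) alone gives x2 = False.
(¬x3) alone gives x3 = False.
That conflicts with the unit clause (x3).
Backtrack on x6: now try x6 = False.
(¬x3) alone gives x3 = False.
(¬x5) alone gives x5 = False.
That conflicts with the unit clause (x5).
Both values of x6 lead to a conflict.
No assignment satisfies every clause.

No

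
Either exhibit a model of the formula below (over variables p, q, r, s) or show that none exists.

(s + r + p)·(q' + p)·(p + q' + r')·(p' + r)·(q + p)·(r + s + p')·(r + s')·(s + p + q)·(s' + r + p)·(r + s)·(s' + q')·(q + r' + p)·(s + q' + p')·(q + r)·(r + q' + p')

p: 1,  q: 0,  r: 1,  s: 1

Branch on q: set q = 0.
(p) alone gives p = 1.
(r) alone gives r = 1.
Every clause is now satisfied; s is unconstrained.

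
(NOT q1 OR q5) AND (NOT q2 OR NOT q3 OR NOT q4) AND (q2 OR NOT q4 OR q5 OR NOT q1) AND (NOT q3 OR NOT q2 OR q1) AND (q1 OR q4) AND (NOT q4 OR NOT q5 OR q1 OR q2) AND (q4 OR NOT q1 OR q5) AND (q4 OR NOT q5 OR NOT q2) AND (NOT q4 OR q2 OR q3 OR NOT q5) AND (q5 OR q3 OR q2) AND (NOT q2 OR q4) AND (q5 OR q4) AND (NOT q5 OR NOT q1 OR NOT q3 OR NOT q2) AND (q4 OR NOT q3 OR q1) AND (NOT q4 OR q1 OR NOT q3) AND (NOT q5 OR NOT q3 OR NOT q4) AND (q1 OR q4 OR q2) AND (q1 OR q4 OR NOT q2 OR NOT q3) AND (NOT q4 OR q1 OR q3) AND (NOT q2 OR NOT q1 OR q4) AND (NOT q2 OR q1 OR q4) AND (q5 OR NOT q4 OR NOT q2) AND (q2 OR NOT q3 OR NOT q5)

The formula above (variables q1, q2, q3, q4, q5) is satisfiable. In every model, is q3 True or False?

Suppose q3 = true.
Case q1 = false:
From the singleton clause (NOT q2), q2 = false.
From the singleton clause (q4), q4 = true.
But (NOT q4) is also a unit clause — contradiction.
So q1 must be the other value — set q1 = true.
From the singleton clause (q5), q5 = true.
From the singleton clause (NOT q2), q2 = false.
But (q2) is also a unit clause — contradiction.
Both values of q1 lead to a conflict.
So every satisfying assignment has q3 = False.

False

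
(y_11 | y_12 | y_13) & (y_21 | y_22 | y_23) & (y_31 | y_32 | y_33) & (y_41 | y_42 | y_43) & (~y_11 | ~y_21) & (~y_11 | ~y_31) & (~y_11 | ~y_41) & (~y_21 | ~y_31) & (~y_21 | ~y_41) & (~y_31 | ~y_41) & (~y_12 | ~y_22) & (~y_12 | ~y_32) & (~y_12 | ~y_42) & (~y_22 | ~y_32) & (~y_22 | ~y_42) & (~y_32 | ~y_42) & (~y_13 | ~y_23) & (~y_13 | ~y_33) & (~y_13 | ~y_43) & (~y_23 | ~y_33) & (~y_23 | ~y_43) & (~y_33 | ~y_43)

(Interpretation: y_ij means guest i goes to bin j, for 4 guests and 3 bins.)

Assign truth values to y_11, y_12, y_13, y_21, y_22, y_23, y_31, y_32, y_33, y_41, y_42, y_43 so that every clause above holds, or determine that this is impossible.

UNSATISFIABLE

Try y_11 = 0.
Try y_12 = 1.
From the singleton clause (~y_22), y_22 = 0.
From the singleton clause (~y_32), y_32 = 0.
From the singleton clause (~y_42), y_42 = 0.
Try y_21 = 1.
From the singleton clause (~y_31), y_31 = 0.
From the singleton clause (y_33), y_33 = 1.
From the singleton clause (~y_41), y_41 = 0.
From the singleton clause (y_43), y_43 = 1.
That conflicts with the unit clause (~y_43).
Backtrack on y_21: now try y_21 = 0.
From the singleton clause (y_23), y_23 = 1.
From the singleton clause (~y_13), y_13 = 0.
From the singleton clause (~y_33), y_33 = 0.
From the singleton clause (y_31), y_31 = 1.
From the singleton clause (~y_41), y_41 = 0.
From the singleton clause (y_43), y_43 = 1.
That conflicts with the unit clause (~y_43).
Neither y_21 = 1 nor y_21 = 0 works.
Backtrack on y_12: now try y_12 = 0.
From the singleton clause (y_13), y_13 = 1.
From the singleton clause (~y_23), y_23 = 0.
From the singleton clause (~y_33), y_33 = 0.
From the singleton clause (~y_43), y_43 = 0.
Try y_21 = 1.
From the singleton clause (~y_31), y_31 = 0.
From the singleton clause (y_32), y_32 = 1.
From the singleton clause (~y_41), y_41 = 0.
From the singleton clause (y_42), y_42 = 1.
That conflicts with the unit clause (~y_42).
Backtrack on y_21: now try y_21 = 0.
From the singleton clause (y_22), y_22 = 1.
From the singleton clause (~y_32), y_32 = 0.
From the singleton clause (y_31), y_31 = 1.
From the singleton clause (~y_41), y_41 = 0.
From the singleton clause (y_42), y_42 = 1.
That conflicts with the unit clause (~y_42).
Neither y_21 = 1 nor y_21 = 0 works.
Neither y_12 = 1 nor y_12 = 0 works.
Backtrack on y_11: now try y_11 = 1.
From the singleton clause (~y_21), y_21 = 0.
From the singleton clause (~y_31), y_31 = 0.
From the singleton clause (~y_41), y_41 = 0.
Try y_22 = 1.
From the singleton clause (~y_12), y_12 = 0.
From the singleton clause (~y_32), y_32 = 0.
From the singleton clause (y_33), y_33 = 1.
From the singleton clause (~y_42), y_42 = 0.
From the singleton clause (y_43), y_43 = 1.
That conflicts with the unit clause (~y_43).
Backtrack on y_22: now try y_22 = 0.
From the singleton clause (y_23), y_23 = 1.
From the singleton clause (~y_13), y_13 = 0.
From the singleton clause (~y_33), y_33 = 0.
From the singleton clause (y_32), y_32 = 1.
From the singleton clause (~y_12), y_12 = 0.
From the singleton clause (~y_42), y_42 = 0.
From the singleton clause (y_43), y_43 = 1.
That conflicts with the unit clause (~y_43).
Neither y_22 = 1 nor y_22 = 0 works.
Neither y_11 = 1 nor y_11 = 0 works.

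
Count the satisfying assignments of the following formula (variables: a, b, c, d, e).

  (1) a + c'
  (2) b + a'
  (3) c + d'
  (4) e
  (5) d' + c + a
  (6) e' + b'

There are 2^5 = 32 truth assignments over (a, b, c, d, e).
Split on b. With b = 1, the clauses containing b are satisfied and b' drops from the rest; 0 of the 2^4 = 16 assignments to the other variables satisfy what remains.
With b = 0, by the same count on the reduced clause set, 1 assignment works.
(One model: a=F, b=F, c=F, d=F, e=T.)
Total: 0 + 1 = 1.

1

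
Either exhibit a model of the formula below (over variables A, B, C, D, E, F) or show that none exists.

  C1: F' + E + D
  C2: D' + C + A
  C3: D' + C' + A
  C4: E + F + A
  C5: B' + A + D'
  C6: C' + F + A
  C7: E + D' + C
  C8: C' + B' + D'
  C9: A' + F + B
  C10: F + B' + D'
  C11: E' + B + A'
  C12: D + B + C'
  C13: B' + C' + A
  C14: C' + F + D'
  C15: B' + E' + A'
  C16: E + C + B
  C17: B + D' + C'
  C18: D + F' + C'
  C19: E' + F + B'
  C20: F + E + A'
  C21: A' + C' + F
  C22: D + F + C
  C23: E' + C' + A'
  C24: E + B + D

Case F = 1:
Case E = 1:
Case B = 1:
From the singleton clause (A'), A = 0.
From the singleton clause (D'), D = 0.
From the singleton clause (C'), C = 0.
Every clause now holds.

A=0,  B=1,  C=0,  D=0,  E=1,  F=1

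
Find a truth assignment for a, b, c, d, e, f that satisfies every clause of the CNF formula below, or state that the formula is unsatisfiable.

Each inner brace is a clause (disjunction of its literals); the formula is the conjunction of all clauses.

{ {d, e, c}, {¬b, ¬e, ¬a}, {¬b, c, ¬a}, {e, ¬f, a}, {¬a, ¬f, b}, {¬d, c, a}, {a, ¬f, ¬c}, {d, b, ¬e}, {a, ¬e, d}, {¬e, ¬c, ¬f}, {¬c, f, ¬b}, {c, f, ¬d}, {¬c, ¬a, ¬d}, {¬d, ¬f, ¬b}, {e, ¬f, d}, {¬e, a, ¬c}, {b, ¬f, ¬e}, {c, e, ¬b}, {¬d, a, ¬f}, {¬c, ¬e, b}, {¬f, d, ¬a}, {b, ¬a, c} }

a=True,  b=False,  c=True,  d=False,  e=False,  f=False

Try d = False.
Try e = False.
(c) alone gives c = True.
(¬f) alone gives f = False.
(¬b) alone gives b = False.
Every clause is now satisfied; a is unconstrained.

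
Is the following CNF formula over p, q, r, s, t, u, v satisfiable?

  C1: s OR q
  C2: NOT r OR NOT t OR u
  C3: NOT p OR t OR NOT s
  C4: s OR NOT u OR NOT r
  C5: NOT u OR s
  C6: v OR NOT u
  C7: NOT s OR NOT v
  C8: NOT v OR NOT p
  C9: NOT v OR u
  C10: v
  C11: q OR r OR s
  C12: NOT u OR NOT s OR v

No, unsatisfiable

(v) alone gives v = true.
(NOT s) alone gives s = false.
(q) alone gives q = true.
(NOT u) alone gives u = false.
But (u) is also a unit clause — contradiction.
No assignment satisfies every clause.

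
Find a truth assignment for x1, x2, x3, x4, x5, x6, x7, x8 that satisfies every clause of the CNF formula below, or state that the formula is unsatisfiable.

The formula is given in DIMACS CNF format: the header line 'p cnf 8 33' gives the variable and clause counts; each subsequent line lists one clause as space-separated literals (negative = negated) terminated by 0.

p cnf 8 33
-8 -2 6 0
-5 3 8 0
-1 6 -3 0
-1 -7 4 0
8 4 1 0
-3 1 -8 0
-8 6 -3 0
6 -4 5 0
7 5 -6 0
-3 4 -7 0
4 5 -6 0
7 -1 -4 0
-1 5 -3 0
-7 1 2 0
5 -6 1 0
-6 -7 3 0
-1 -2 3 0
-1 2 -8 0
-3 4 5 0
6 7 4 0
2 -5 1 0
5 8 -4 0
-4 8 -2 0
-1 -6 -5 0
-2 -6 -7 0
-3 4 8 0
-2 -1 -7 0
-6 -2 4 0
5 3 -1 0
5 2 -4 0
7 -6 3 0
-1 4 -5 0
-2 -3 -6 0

Branch on x8: set x8 = False.
Branch on x5: set x5 = False.
(¬x4) alone gives x4 = False.
(x1) alone gives x1 = True.
(¬x7) alone gives x7 = False.
(¬x6) alone gives x6 = False.
But (x6) is also a unit clause — contradiction.
Backtrack on x5: now try x5 = True.
(x3) alone gives x3 = True.
(x4) alone gives x4 = True.
(¬x2) alone gives x2 = False.
(x1) alone gives x1 = True.
(x6) alone gives x6 = True.
But (¬x6) is also a unit clause — contradiction.
Both values of x5 lead to a conflict.
Backtrack on x8: now try x8 = True.
Branch on x2: set x2 = False.
(¬x1) alone gives x1 = False.
(¬x3) alone gives x3 = False.
(¬x7) alone gives x7 = False.
(¬x5) alone gives x5 = False.
(¬x6) alone gives x6 = False.
(¬x4) alone gives x4 = False.
But (x4) is also a unit clause — contradiction.
Backtrack on x2: now try x2 = True.
(x6) alone gives x6 = True.
(¬x7) alone gives x7 = False.
(x5) alone gives x5 = True.
(¬x1) alone gives x1 = False.
(¬x3) alone gives x3 = False.
But (x3) is also a unit clause — contradiction.
Both values of x2 lead to a conflict.
Both values of x8 lead to a conflict.

UNSATISFIABLE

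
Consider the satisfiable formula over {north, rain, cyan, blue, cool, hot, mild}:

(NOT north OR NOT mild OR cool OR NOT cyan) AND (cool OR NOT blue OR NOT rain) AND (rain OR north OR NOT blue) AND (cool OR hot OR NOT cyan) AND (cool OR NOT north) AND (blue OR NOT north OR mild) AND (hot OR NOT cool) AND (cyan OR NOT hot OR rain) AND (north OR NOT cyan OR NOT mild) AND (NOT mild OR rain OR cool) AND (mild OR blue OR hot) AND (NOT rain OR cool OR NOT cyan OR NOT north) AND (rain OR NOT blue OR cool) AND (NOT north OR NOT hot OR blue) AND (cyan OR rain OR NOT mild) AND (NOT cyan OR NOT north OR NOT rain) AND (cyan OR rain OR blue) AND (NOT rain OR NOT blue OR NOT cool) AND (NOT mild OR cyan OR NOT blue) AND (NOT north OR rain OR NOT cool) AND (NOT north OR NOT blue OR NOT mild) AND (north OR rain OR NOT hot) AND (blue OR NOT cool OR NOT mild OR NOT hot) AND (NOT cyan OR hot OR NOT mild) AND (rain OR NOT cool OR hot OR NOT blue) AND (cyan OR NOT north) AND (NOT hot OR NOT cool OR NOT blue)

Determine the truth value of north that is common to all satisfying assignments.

False

Suppose north = true.
The clause (cool) is unit, so cool = true.
The clause (hot) is unit, so hot = true.
The clause (blue) is unit, so blue = true.
That conflicts with the unit clause (NOT blue).
So every satisfying assignment has north = False.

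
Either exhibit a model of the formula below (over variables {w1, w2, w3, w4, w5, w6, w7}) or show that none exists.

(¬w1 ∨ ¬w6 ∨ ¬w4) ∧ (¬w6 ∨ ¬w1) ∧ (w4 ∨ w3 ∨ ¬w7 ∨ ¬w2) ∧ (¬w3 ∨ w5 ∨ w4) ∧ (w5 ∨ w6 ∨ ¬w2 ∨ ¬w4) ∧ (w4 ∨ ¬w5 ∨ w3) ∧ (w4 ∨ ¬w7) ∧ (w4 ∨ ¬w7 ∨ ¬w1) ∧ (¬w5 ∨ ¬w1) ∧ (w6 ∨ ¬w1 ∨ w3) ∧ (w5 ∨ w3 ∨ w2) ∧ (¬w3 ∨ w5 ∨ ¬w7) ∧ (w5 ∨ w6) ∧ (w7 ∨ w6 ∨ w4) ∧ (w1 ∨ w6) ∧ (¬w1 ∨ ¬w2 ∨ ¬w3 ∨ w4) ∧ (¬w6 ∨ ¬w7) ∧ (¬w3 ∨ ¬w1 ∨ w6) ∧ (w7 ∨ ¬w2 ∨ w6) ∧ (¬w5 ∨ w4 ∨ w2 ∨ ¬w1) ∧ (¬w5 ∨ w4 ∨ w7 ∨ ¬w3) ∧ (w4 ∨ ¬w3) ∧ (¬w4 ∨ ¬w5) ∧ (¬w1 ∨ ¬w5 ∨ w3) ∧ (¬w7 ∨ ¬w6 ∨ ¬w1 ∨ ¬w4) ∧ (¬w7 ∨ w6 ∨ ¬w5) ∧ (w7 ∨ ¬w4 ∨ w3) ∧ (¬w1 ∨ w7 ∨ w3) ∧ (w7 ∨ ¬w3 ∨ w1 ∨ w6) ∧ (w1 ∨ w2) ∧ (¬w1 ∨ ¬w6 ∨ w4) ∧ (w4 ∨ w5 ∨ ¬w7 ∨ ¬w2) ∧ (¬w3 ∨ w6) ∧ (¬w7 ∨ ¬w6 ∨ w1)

Branch on w6: set w6 = True.
(¬w1) alone gives w1 = False.
(¬w7) alone gives w7 = False.
(w2) alone gives w2 = True.
Branch on w4: set w4 = True.
(¬w5) alone gives w5 = False.
(w3) alone gives w3 = True.
Every clause now holds.

w1=False, w2=True, w3=True, w4=True, w5=False, w6=True, w7=False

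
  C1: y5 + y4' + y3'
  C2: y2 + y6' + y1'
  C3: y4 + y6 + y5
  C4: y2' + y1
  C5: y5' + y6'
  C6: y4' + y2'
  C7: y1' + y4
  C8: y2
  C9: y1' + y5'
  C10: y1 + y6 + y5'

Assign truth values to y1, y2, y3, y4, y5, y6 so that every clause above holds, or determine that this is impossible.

Unit clause (y2) forces y2 = 1.
Unit clause (y1) forces y1 = 1.
Unit clause (y4') forces y4 = 0.
Now (y4) is unsatisfied and unit — conflict.

UNSATISFIABLE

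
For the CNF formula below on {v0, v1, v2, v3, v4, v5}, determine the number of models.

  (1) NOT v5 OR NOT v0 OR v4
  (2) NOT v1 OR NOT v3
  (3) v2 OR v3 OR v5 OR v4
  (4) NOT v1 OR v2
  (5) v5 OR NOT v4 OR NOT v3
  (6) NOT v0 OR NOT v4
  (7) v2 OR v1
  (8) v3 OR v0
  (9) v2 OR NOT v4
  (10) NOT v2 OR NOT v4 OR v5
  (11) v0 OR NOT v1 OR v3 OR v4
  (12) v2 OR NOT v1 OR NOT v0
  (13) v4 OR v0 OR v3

6

There are 2^6 = 64 truth assignments over (v0, v1, v2, v3, v4, v5).
Split on v0. With v0 = true, the clauses containing v0 are satisfied and NOT v0 drops from the rest; 3 of the 2^5 = 32 assignments to the other variables satisfy what remains.
With v0 = false, by the same count on the reduced clause set, 3 assignments work.
(One model: v0=F, v1=F, v2=T, v3=T, v4=F, v5=F.)
Total: 3 + 3 = 6.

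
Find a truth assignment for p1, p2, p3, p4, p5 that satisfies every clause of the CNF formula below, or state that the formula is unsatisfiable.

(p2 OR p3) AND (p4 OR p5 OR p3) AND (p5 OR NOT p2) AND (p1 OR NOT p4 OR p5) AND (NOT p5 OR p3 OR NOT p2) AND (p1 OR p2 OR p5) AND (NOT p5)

p1=true,  p2=false,  p3=true,  p4=true,  p5=false

Unit clause (NOT p5) forces p5 = false.
Unit clause (NOT p2) forces p2 = false.
Unit clause (p3) forces p3 = true.
Unit clause (p1) forces p1 = true.
No clause remains; p4 is free.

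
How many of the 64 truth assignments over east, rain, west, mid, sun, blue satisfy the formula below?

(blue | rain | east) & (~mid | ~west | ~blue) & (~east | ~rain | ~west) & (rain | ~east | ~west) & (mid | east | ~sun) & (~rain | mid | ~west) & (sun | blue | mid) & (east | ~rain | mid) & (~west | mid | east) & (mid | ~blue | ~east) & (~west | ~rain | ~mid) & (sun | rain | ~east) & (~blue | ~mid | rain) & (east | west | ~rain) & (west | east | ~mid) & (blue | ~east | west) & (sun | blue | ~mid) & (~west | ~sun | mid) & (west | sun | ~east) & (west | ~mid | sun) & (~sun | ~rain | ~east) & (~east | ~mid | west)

1

There are 2^6 = 64 truth assignments over (east, rain, west, mid, sun, blue).
Split on west. With west = 1, the clauses containing west are satisfied and ~west drops from the rest; 0 of the 2^5 = 32 assignments to the other variables satisfy what remains.
With west = 0, by the same count on the reduced clause set, 1 assignment works.
(One model: east=F, rain=F, west=F, mid=F, sun=F, blue=T.)
Total: 0 + 1 = 1.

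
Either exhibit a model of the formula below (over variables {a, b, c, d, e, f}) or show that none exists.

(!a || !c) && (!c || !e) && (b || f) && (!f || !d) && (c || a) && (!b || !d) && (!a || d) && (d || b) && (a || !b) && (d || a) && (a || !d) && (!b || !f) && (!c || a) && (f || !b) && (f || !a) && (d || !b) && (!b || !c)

Try a = false.
The clause (c) is unit, so c = true.
That conflicts with the unit clause (!c).
Undo a and try a = true.
The clause (!c) is unit, so c = false.
The clause (d) is unit, so d = true.
The clause (!f) is unit, so f = false.
That conflicts with the unit clause (f).
Either choice for a ends in contradiction.

UNSATISFIABLE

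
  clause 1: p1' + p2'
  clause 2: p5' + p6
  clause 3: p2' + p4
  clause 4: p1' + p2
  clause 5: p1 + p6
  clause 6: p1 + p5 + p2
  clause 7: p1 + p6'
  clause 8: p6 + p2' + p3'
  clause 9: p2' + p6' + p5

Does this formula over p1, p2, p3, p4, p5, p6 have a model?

No, unsatisfiable

Branch on p1: set p1 = 0.
(p6) alone gives p6 = 1.
Now (p6') is unsatisfied and unit — conflict.
That branch fails; take p1 = 1 instead.
(p2') alone gives p2 = 0.
Now (p2) is unsatisfied and unit — conflict.
Neither p1 = 1 nor p1 = 0 works.
No assignment satisfies every clause.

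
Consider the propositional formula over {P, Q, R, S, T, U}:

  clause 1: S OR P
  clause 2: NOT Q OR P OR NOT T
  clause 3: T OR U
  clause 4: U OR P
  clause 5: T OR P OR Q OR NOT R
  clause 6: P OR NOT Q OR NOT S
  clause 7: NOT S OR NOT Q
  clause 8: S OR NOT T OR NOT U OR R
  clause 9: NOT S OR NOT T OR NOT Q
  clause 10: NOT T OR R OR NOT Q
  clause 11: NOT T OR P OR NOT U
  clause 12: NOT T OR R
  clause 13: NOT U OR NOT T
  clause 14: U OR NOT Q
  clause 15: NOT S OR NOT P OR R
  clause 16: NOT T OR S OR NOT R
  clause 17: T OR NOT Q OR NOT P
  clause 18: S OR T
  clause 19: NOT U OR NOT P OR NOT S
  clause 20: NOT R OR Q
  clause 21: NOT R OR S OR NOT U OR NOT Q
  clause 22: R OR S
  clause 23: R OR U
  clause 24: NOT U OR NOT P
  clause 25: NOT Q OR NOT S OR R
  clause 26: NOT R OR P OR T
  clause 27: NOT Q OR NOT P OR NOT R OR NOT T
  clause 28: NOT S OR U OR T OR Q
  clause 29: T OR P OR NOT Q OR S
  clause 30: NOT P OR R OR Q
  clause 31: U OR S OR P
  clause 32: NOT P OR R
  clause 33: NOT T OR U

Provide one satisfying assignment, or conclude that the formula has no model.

P=false,  Q=false,  R=false,  S=true,  T=false,  U=true

Suppose S = true.
Unit clause (NOT Q) forces Q = false.
Unit clause (NOT R) forces R = false.
Unit clause (NOT T) forces T = false.
Unit clause (U) forces U = true.
Unit clause (NOT P) forces P = false.
This assignment satisfies each clause.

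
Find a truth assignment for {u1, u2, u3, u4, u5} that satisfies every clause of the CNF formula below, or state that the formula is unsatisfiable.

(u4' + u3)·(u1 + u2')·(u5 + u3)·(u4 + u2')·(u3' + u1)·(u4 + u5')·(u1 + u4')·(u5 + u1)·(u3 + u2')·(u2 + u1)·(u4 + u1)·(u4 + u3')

u1 ↦ 1; u2 ↦ 0; u3 ↦ 1; u4 ↦ 1; u5 ↦ 0

Case u4 = 1:
(u3) alone gives u3 = 1.
(u1) alone gives u1 = 1.
Every clause is now satisfied; u2, u5 are unconstrained.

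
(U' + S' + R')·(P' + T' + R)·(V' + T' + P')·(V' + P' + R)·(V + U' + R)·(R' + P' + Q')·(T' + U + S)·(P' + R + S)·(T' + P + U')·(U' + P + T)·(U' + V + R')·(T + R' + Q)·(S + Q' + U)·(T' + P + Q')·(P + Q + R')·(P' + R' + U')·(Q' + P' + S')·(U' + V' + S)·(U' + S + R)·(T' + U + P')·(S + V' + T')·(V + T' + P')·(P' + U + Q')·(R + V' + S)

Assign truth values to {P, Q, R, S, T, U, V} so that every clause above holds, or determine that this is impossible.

P: 0,  Q: 1,  R: 1,  S: 1,  T: 0,  U: 0,  V: 1

Try U = 0.
Try T = 0.
Try R = 1.
From the singleton clause (Q), Q = 1.
From the singleton clause (P'), P = 0.
From the singleton clause (S), S = 1.
Every clause is now satisfied; V is unconstrained.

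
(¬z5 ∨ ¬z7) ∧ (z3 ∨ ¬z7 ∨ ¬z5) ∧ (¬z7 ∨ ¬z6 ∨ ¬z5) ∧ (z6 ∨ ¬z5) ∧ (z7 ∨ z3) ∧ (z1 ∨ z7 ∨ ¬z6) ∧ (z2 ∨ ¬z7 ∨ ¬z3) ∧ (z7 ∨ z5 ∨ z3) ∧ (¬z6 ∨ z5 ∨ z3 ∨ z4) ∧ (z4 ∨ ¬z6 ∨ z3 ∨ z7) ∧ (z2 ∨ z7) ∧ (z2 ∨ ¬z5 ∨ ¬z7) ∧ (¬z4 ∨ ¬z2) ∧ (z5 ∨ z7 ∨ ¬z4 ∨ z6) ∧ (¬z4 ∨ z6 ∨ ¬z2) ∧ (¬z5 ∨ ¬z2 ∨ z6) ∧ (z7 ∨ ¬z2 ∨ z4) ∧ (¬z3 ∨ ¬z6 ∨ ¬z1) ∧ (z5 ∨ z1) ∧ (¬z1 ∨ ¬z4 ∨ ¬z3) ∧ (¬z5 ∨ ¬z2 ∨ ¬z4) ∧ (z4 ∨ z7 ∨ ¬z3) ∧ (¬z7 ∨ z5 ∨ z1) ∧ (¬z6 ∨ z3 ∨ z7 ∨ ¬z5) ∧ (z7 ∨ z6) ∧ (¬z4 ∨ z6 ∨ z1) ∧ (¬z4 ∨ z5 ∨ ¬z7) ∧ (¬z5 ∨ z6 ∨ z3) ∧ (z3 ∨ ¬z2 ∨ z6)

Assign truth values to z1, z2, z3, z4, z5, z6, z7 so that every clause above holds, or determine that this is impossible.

z1=True,  z2=True,  z3=True,  z4=False,  z5=False,  z6=False,  z7=True

Branch on z5: set z5 = False.
(z1) alone gives z1 = True.
Branch on z7: set z7 = True.
(¬z4) alone gives z4 = False.
Branch on z2: set z2 = True.
Branch on z6: set z6 = False.
(z3) alone gives z3 = True.
Every clause now holds.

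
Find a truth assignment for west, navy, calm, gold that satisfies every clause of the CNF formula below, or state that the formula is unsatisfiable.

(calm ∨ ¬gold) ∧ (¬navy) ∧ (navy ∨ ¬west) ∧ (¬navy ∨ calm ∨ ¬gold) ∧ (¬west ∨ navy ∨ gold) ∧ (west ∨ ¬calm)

west: False; navy: False; calm: False; gold: False

(¬navy) alone gives navy = False.
(¬west) alone gives west = False.
(¬calm) alone gives calm = False.
(¬gold) alone gives gold = False.
Every clause now holds.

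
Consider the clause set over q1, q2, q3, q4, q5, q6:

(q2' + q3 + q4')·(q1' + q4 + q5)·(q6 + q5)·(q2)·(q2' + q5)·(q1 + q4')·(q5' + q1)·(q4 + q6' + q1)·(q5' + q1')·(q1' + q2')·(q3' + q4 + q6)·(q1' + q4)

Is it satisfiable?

No

Unit clause (q2) forces q2 = 1.
Unit clause (q5) forces q5 = 1.
Unit clause (q1) forces q1 = 1.
That conflicts with the unit clause (q1').
No assignment satisfies every clause.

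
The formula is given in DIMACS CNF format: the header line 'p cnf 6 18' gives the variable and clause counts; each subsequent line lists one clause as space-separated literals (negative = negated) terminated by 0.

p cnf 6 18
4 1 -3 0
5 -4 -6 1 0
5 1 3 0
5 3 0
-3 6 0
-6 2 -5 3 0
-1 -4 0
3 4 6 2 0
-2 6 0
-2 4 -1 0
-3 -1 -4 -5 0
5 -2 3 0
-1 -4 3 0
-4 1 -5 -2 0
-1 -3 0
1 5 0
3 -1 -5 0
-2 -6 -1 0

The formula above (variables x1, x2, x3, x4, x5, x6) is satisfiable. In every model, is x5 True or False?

True

Suppose x5 = False.
(x3) alone gives x3 = True.
(x6) alone gives x6 = True.
(¬x1) alone gives x1 = False.
That conflicts with the unit clause (x1).
So every satisfying assignment has x5 = True.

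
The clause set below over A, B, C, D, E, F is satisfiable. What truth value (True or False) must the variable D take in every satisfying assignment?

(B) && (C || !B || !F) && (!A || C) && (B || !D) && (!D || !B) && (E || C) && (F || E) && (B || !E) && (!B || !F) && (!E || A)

Suppose D = true.
(B) alone gives B = true.
Now (!B) is unsatisfied and unit — conflict.
So every satisfying assignment has D = False.

False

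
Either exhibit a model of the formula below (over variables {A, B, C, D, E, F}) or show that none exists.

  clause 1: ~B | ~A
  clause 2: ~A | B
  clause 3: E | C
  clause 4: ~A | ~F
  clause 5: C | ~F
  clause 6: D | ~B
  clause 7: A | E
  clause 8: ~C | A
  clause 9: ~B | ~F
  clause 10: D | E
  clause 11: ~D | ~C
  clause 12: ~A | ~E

Try B = 0.
From the singleton clause (~A), A = 0.
From the singleton clause (E), E = 1.
From the singleton clause (~C), C = 0.
From the singleton clause (~F), F = 0.
Every clause is now satisfied; D is unconstrained.

A: 0; B: 0; C: 0; D: 0; E: 1; F: 0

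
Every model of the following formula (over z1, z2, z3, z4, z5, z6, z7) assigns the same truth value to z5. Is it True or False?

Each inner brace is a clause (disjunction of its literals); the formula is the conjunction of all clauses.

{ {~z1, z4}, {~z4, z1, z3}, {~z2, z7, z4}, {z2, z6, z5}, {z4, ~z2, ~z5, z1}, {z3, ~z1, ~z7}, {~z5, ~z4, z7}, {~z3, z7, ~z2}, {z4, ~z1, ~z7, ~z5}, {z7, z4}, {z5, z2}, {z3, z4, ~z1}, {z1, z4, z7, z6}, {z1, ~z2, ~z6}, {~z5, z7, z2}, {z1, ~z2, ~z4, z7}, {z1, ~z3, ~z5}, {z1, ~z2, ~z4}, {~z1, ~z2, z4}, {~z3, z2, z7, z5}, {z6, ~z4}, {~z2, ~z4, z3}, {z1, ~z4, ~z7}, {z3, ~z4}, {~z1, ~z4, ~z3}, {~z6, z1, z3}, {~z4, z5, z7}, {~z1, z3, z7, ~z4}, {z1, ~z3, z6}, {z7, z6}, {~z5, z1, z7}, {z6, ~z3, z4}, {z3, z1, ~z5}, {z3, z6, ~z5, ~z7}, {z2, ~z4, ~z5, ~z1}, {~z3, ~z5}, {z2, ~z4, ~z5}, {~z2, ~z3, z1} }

Suppose z5 = 1.
(~z3) alone gives z3 = 0.
(~z4) alone gives z4 = 0.
(~z1) alone gives z1 = 0.
That conflicts with the unit clause (z1).
So every satisfying assignment has z5 = False.

False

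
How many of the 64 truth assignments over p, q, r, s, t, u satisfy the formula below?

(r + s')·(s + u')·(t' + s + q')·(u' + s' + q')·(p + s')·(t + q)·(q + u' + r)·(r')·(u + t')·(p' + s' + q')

2

There are 2^6 = 64 truth assignments over (p, q, r, s, t, u).
Split on t. With t = 1, the clauses containing t are satisfied and t' drops from the rest; 0 of the 2^5 = 32 assignments to the other variables satisfy what remains.
With t = 0, by the same count on the reduced clause set, 2 assignments work.
(One model: p=F, q=T, r=F, s=F, t=F, u=F.)
Total: 0 + 2 = 2.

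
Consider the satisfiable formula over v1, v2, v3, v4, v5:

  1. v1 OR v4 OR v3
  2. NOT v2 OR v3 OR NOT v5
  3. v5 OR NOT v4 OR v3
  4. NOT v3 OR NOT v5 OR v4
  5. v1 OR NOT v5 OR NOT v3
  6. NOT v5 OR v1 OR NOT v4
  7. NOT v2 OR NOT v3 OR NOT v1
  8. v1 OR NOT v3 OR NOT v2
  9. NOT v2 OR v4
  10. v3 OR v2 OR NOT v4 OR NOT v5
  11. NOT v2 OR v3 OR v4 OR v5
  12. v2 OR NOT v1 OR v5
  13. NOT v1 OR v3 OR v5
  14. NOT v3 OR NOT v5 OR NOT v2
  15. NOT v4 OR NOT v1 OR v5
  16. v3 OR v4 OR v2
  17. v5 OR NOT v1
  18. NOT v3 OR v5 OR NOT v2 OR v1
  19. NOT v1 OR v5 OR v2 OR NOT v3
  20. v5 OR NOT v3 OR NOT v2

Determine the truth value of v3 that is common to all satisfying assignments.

Suppose v3 = false.
Case v1 = true:
From the singleton clause (v5), v5 = true.
From the singleton clause (NOT v2), v2 = false.
From the singleton clause (NOT v4), v4 = false.
Now (v4) is unsatisfied and unit — conflict.
Backtrack on v1: now try v1 = false.
From the singleton clause (v4), v4 = true.
From the singleton clause (v5), v5 = true.
Now (NOT v5) is unsatisfied and unit — conflict.
Neither v1 = true nor v1 = false works.
So every satisfying assignment has v3 = True.

True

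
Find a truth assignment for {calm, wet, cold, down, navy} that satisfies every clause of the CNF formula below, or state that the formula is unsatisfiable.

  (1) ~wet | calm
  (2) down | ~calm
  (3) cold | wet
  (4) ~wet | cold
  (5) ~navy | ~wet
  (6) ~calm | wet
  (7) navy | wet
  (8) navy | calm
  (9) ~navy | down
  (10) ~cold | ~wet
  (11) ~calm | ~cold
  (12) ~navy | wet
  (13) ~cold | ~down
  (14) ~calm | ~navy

Suppose wet = 0.
(cold) alone gives cold = 1.
(~calm) alone gives calm = 0.
(navy) alone gives navy = 1.
That conflicts with the unit clause (~navy).
So wet must be the other value — set wet = 1.
(calm) alone gives calm = 1.
(down) alone gives down = 1.
(cold) alone gives cold = 1.
That conflicts with the unit clause (~cold).
Neither wet = 1 nor wet = 0 works.

UNSATISFIABLE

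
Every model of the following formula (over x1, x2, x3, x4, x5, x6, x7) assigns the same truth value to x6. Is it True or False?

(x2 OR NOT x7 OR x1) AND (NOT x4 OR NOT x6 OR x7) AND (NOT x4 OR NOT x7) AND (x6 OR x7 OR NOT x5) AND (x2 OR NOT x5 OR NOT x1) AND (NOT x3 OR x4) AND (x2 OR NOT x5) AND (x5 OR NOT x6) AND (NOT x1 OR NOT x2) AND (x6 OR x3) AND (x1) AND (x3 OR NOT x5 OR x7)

False

Suppose x6 = true.
The clause (x5) is unit, so x5 = true.
The clause (x2) is unit, so x2 = true.
The clause (NOT x1) is unit, so x1 = false.
But (x1) is also a unit clause — contradiction.
So every satisfying assignment has x6 = False.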